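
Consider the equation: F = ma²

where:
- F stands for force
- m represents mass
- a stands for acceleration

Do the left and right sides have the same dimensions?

No

F (force) has dimensions [L M T^-2].
m (mass) has dimensions [M].
a (acceleration) has dimensions [L T^-2].

Left side: [L M T^-2]
Right side: [L^2 M T^-4]

The two sides have different dimensions, so the equation is NOT dimensionally consistent.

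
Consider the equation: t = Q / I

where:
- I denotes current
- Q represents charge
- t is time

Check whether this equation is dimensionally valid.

Yes

I (current) has dimensions [I].
Q (charge) has dimensions [I T].
t (time) has dimensions [T].

Left side: [T]
Right side: [T]

Both sides have the same dimensions, so the equation is dimensionally consistent.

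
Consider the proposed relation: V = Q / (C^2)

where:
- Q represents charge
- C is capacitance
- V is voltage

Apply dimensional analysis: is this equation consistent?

No

Q (charge) has dimensions [I T].
C (capacitance) has dimensions [I^2 L^-2 M^-1 T^4].
V (voltage) has dimensions [I^-1 L^2 M T^-3].

Left side: [I^-1 L^2 M T^-3]
Right side: [I^-3 L^4 M^2 T^-7]

The two sides have different dimensions, so the equation is NOT dimensionally consistent.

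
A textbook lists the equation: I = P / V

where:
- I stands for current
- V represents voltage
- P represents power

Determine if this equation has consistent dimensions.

Yes

I (current) has dimensions [I].
V (voltage) has dimensions [I^-1 L^2 M T^-3].
P (power) has dimensions [L^2 M T^-3].

Left side: [I]
Right side: [I]

Both sides have the same dimensions, so the equation is dimensionally consistent.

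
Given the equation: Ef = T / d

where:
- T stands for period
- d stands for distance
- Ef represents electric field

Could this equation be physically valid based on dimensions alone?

No

T (period) has dimensions [T].
d (distance) has dimensions [L].
Ef (electric field) has dimensions [I^-1 L M T^-3].

Left side: [I^-1 L M T^-3]
Right side: [L^-1 T]

The two sides have different dimensions, so the equation is NOT dimensionally consistent.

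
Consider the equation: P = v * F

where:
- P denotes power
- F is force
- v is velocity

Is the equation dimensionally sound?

Yes

P (power) has dimensions [L^2 M T^-3].
F (force) has dimensions [L M T^-2].
v (velocity) has dimensions [L T^-1].

Left side: [L^2 M T^-3]
Right side: [L^2 M T^-3]

Both sides have the same dimensions, so the equation is dimensionally consistent.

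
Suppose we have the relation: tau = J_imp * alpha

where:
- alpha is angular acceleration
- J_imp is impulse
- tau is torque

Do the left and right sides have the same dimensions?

No

alpha (angular acceleration) has dimensions [T^-2].
J_imp (impulse) has dimensions [L M T^-1].
tau (torque) has dimensions [L^2 M T^-2].

Left side: [L^2 M T^-2]
Right side: [L M T^-3]

The two sides have different dimensions, so the equation is NOT dimensionally consistent.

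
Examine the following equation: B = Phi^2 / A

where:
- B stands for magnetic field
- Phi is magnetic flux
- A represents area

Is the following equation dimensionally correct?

No

B (magnetic field) has dimensions [I^-1 M T^-2].
Phi (magnetic flux) has dimensions [I^-1 L^2 M T^-2].
A (area) has dimensions [L^2].

Left side: [I^-1 M T^-2]
Right side: [I^-2 L^2 M^2 T^-4]

The two sides have different dimensions, so the equation is NOT dimensionally consistent.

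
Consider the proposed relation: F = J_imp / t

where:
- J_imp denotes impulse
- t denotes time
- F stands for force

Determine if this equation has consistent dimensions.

Yes

J_imp (impulse) has dimensions [L M T^-1].
t (time) has dimensions [T].
F (force) has dimensions [L M T^-2].

Left side: [L M T^-2]
Right side: [L M T^-2]

Both sides have the same dimensions, so the equation is dimensionally consistent.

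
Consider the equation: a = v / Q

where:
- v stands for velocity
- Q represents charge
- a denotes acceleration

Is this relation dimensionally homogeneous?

No

v (velocity) has dimensions [L T^-1].
Q (charge) has dimensions [I T].
a (acceleration) has dimensions [L T^-2].

Left side: [L T^-2]
Right side: [I^-1 L T^-2]

The two sides have different dimensions, so the equation is NOT dimensionally consistent.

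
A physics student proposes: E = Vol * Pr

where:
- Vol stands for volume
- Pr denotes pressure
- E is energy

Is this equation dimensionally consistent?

Yes

Vol (volume) has dimensions [L^3].
Pr (pressure) has dimensions [L^-1 M T^-2].
E (energy) has dimensions [L^2 M T^-2].

Left side: [L^2 M T^-2]
Right side: [L^2 M T^-2]

Both sides have the same dimensions, so the equation is dimensionally consistent.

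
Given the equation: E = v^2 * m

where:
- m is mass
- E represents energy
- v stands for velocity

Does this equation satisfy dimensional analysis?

Yes

m (mass) has dimensions [M].
E (energy) has dimensions [L^2 M T^-2].
v (velocity) has dimensions [L T^-1].

Left side: [L^2 M T^-2]
Right side: [L^2 M T^-2]

Both sides have the same dimensions, so the equation is dimensionally consistent.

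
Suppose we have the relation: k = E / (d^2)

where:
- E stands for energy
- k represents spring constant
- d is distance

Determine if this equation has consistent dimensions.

Yes

E (energy) has dimensions [L^2 M T^-2].
k (spring constant) has dimensions [M T^-2].
d (distance) has dimensions [L].

Left side: [M T^-2]
Right side: [M T^-2]

Both sides have the same dimensions, so the equation is dimensionally consistent.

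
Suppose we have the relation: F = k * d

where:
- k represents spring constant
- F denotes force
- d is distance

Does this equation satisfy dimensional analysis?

Yes

k (spring constant) has dimensions [M T^-2].
F (force) has dimensions [L M T^-2].
d (distance) has dimensions [L].

Left side: [L M T^-2]
Right side: [L M T^-2]

Both sides have the same dimensions, so the equation is dimensionally consistent.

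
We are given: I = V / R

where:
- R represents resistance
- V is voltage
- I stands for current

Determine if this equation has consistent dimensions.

Yes

R (resistance) has dimensions [I^-2 L^2 M T^-3].
V (voltage) has dimensions [I^-1 L^2 M T^-3].
I (current) has dimensions [I].

Left side: [I]
Right side: [I]

Both sides have the same dimensions, so the equation is dimensionally consistent.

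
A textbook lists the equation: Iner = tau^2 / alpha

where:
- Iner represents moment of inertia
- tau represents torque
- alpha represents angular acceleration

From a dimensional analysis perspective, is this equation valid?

No

Iner (moment of inertia) has dimensions [L^2 M].
tau (torque) has dimensions [L^2 M T^-2].
alpha (angular acceleration) has dimensions [T^-2].

Left side: [L^2 M]
Right side: [L^4 M^2 T^-2]

The two sides have different dimensions, so the equation is NOT dimensionally consistent.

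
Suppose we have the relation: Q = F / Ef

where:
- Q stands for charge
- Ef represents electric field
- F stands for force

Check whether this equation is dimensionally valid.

Yes

Q (charge) has dimensions [I T].
Ef (electric field) has dimensions [I^-1 L M T^-3].
F (force) has dimensions [L M T^-2].

Left side: [I T]
Right side: [I T]

Both sides have the same dimensions, so the equation is dimensionally consistent.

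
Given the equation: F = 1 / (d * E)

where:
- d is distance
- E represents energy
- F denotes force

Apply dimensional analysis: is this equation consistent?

No

d (distance) has dimensions [L].
E (energy) has dimensions [L^2 M T^-2].
F (force) has dimensions [L M T^-2].

Left side: [L M T^-2]
Right side: [L^-3 M^-1 T^2]

The two sides have different dimensions, so the equation is NOT dimensionally consistent.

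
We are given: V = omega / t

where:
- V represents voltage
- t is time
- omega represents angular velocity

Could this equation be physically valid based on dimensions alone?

No

V (voltage) has dimensions [I^-1 L^2 M T^-3].
t (time) has dimensions [T].
omega (angular velocity) has dimensions [T^-1].

Left side: [I^-1 L^2 M T^-3]
Right side: [T^-2]

The two sides have different dimensions, so the equation is NOT dimensionally consistent.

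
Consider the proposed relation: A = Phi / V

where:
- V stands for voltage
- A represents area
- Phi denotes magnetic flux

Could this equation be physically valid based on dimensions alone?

No

V (voltage) has dimensions [I^-1 L^2 M T^-3].
A (area) has dimensions [L^2].
Phi (magnetic flux) has dimensions [I^-1 L^2 M T^-2].

Left side: [L^2]
Right side: [T]

The two sides have different dimensions, so the equation is NOT dimensionally consistent.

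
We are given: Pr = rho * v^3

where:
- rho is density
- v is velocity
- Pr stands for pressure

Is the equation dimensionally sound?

No

rho (density) has dimensions [L^-3 M].
v (velocity) has dimensions [L T^-1].
Pr (pressure) has dimensions [L^-1 M T^-2].

Left side: [L^-1 M T^-2]
Right side: [M T^-3]

The two sides have different dimensions, so the equation is NOT dimensionally consistent.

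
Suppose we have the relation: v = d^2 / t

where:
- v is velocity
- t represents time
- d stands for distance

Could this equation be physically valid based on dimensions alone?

No

v (velocity) has dimensions [L T^-1].
t (time) has dimensions [T].
d (distance) has dimensions [L].

Left side: [L T^-1]
Right side: [L^2 T^-1]

The two sides have different dimensions, so the equation is NOT dimensionally consistent.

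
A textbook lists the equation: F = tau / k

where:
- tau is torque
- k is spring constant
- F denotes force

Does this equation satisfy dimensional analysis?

No

tau (torque) has dimensions [L^2 M T^-2].
k (spring constant) has dimensions [M T^-2].
F (force) has dimensions [L M T^-2].

Left side: [L M T^-2]
Right side: [L^2]

The two sides have different dimensions, so the equation is NOT dimensionally consistent.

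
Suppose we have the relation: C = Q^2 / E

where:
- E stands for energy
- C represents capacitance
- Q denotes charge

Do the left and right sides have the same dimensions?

Yes

E (energy) has dimensions [L^2 M T^-2].
C (capacitance) has dimensions [I^2 L^-2 M^-1 T^4].
Q (charge) has dimensions [I T].

Left side: [I^2 L^-2 M^-1 T^4]
Right side: [I^2 L^-2 M^-1 T^4]

Both sides have the same dimensions, so the equation is dimensionally consistent.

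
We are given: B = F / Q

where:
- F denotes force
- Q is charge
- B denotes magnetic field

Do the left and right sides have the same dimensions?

No

F (force) has dimensions [L M T^-2].
Q (charge) has dimensions [I T].
B (magnetic field) has dimensions [I^-1 M T^-2].

Left side: [I^-1 M T^-2]
Right side: [I^-1 L M T^-3]

The two sides have different dimensions, so the equation is NOT dimensionally consistent.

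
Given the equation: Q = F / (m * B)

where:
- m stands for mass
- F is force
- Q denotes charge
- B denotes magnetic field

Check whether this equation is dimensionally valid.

No

m (mass) has dimensions [M].
F (force) has dimensions [L M T^-2].
Q (charge) has dimensions [I T].
B (magnetic field) has dimensions [I^-1 M T^-2].

Left side: [I T]
Right side: [I L M^-1]

The two sides have different dimensions, so the equation is NOT dimensionally consistent.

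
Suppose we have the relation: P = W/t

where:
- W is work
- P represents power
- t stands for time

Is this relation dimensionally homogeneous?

Yes

W (work) has dimensions [L^2 M T^-2].
P (power) has dimensions [L^2 M T^-3].
t (time) has dimensions [T].

Left side: [L^2 M T^-3]
Right side: [L^2 M T^-3]

Both sides have the same dimensions, so the equation is dimensionally consistent.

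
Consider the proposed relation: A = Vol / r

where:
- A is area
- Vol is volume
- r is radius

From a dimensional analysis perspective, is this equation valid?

Yes

A (area) has dimensions [L^2].
Vol (volume) has dimensions [L^3].
r (radius) has dimensions [L].

Left side: [L^2]
Right side: [L^2]

Both sides have the same dimensions, so the equation is dimensionally consistent.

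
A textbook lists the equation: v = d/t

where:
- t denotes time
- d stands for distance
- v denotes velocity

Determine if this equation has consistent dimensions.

Yes

t (time) has dimensions [T].
d (distance) has dimensions [L].
v (velocity) has dimensions [L T^-1].

Left side: [L T^-1]
Right side: [L T^-1]

Both sides have the same dimensions, so the equation is dimensionally consistent.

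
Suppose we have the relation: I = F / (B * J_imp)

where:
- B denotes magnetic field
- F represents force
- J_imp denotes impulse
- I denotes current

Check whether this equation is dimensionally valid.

No

B (magnetic field) has dimensions [I^-1 M T^-2].
F (force) has dimensions [L M T^-2].
J_imp (impulse) has dimensions [L M T^-1].
I (current) has dimensions [I].

Left side: [I]
Right side: [I M^-1 T]

The two sides have different dimensions, so the equation is NOT dimensionally consistent.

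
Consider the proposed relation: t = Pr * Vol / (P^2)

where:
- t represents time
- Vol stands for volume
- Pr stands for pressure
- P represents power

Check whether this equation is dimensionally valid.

No

t (time) has dimensions [T].
Vol (volume) has dimensions [L^3].
Pr (pressure) has dimensions [L^-1 M T^-2].
P (power) has dimensions [L^2 M T^-3].

Left side: [T]
Right side: [L^-2 M^-1 T^4]

The two sides have different dimensions, so the equation is NOT dimensionally consistent.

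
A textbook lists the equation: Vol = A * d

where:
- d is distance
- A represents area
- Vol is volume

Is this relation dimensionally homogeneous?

Yes

d (distance) has dimensions [L].
A (area) has dimensions [L^2].
Vol (volume) has dimensions [L^3].

Left side: [L^3]
Right side: [L^3]

Both sides have the same dimensions, so the equation is dimensionally consistent.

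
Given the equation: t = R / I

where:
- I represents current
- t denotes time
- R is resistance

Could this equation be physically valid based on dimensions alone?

No

I (current) has dimensions [I].
t (time) has dimensions [T].
R (resistance) has dimensions [I^-2 L^2 M T^-3].

Left side: [T]
Right side: [I^-3 L^2 M T^-3]

The two sides have different dimensions, so the equation is NOT dimensionally consistent.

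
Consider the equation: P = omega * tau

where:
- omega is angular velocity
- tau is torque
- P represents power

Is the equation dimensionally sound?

Yes

omega (angular velocity) has dimensions [T^-1].
tau (torque) has dimensions [L^2 M T^-2].
P (power) has dimensions [L^2 M T^-3].

Left side: [L^2 M T^-3]
Right side: [L^2 M T^-3]

Both sides have the same dimensions, so the equation is dimensionally consistent.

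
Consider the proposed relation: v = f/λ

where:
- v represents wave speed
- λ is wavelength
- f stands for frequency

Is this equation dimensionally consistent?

No

v (wave speed) has dimensions [L T^-1].
λ (wavelength) has dimensions [L].
f (frequency) has dimensions [T^-1].

Left side: [L T^-1]
Right side: [L^-1 T^-1]

The two sides have different dimensions, so the equation is NOT dimensionally consistent.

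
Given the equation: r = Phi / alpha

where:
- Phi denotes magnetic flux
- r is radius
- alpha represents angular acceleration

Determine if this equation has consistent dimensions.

No

Phi (magnetic flux) has dimensions [I^-1 L^2 M T^-2].
r (radius) has dimensions [L].
alpha (angular acceleration) has dimensions [T^-2].

Left side: [L]
Right side: [I^-1 L^2 M]

The two sides have different dimensions, so the equation is NOT dimensionally consistent.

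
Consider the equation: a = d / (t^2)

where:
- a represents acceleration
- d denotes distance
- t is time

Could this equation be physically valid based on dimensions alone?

Yes

a (acceleration) has dimensions [L T^-2].
d (distance) has dimensions [L].
t (time) has dimensions [T].

Left side: [L T^-2]
Right side: [L T^-2]

Both sides have the same dimensions, so the equation is dimensionally consistent.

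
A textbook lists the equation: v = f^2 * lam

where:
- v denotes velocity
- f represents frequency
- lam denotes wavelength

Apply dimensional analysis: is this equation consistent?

No

v (velocity) has dimensions [L T^-1].
f (frequency) has dimensions [T^-1].
lam (wavelength) has dimensions [L].

Left side: [L T^-1]
Right side: [L T^-2]

The two sides have different dimensions, so the equation is NOT dimensionally consistent.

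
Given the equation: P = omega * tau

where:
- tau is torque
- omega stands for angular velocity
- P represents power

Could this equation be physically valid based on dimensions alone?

Yes

tau (torque) has dimensions [L^2 M T^-2].
omega (angular velocity) has dimensions [T^-1].
P (power) has dimensions [L^2 M T^-3].

Left side: [L^2 M T^-3]
Right side: [L^2 M T^-3]

Both sides have the same dimensions, so the equation is dimensionally consistent.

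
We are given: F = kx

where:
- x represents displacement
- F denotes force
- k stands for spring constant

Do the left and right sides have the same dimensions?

Yes

x (displacement) has dimensions [L].
F (force) has dimensions [L M T^-2].
k (spring constant) has dimensions [M T^-2].

Left side: [L M T^-2]
Right side: [L M T^-2]

Both sides have the same dimensions, so the equation is dimensionally consistent.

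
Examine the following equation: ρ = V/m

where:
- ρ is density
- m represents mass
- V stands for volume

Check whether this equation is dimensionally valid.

No

ρ (density) has dimensions [L^-3 M].
m (mass) has dimensions [M].
V (volume) has dimensions [L^3].

Left side: [L^-3 M]
Right side: [L^3 M^-1]

The two sides have different dimensions, so the equation is NOT dimensionally consistent.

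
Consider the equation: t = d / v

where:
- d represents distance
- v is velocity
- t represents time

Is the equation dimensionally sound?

Yes

d (distance) has dimensions [L].
v (velocity) has dimensions [L T^-1].
t (time) has dimensions [T].

Left side: [T]
Right side: [T]

Both sides have the same dimensions, so the equation is dimensionally consistent.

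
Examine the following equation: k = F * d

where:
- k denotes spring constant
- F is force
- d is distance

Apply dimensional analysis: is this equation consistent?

No

k (spring constant) has dimensions [M T^-2].
F (force) has dimensions [L M T^-2].
d (distance) has dimensions [L].

Left side: [M T^-2]
Right side: [L^2 M T^-2]

The two sides have different dimensions, so the equation is NOT dimensionally consistent.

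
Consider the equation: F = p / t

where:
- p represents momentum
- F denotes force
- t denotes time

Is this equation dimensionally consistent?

Yes

p (momentum) has dimensions [L M T^-1].
F (force) has dimensions [L M T^-2].
t (time) has dimensions [T].

Left side: [L M T^-2]
Right side: [L M T^-2]

Both sides have the same dimensions, so the equation is dimensionally consistent.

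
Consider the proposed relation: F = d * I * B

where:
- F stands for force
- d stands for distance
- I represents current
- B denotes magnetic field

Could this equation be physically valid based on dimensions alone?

Yes

F (force) has dimensions [L M T^-2].
d (distance) has dimensions [L].
I (current) has dimensions [I].
B (magnetic field) has dimensions [I^-1 M T^-2].

Left side: [L M T^-2]
Right side: [L M T^-2]

Both sides have the same dimensions, so the equation is dimensionally consistent.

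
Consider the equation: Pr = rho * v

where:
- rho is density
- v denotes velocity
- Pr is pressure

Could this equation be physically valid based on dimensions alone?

No

rho (density) has dimensions [L^-3 M].
v (velocity) has dimensions [L T^-1].
Pr (pressure) has dimensions [L^-1 M T^-2].

Left side: [L^-1 M T^-2]
Right side: [L^-2 M T^-1]

The two sides have different dimensions, so the equation is NOT dimensionally consistent.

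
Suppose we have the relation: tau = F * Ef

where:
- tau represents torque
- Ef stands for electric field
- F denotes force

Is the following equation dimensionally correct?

No

tau (torque) has dimensions [L^2 M T^-2].
Ef (electric field) has dimensions [I^-1 L M T^-3].
F (force) has dimensions [L M T^-2].

Left side: [L^2 M T^-2]
Right side: [I^-1 L^2 M^2 T^-5]

The two sides have different dimensions, so the equation is NOT dimensionally consistent.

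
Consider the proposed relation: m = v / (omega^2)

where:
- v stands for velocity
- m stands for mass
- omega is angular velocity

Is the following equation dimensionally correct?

No

v (velocity) has dimensions [L T^-1].
m (mass) has dimensions [M].
omega (angular velocity) has dimensions [T^-1].

Left side: [M]
Right side: [L T]

The two sides have different dimensions, so the equation is NOT dimensionally consistent.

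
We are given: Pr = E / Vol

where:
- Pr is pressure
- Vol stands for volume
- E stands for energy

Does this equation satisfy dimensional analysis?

Yes

Pr (pressure) has dimensions [L^-1 M T^-2].
Vol (volume) has dimensions [L^3].
E (energy) has dimensions [L^2 M T^-2].

Left side: [L^-1 M T^-2]
Right side: [L^-1 M T^-2]

Both sides have the same dimensions, so the equation is dimensionally consistent.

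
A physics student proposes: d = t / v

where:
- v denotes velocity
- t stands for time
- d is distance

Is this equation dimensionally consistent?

No

v (velocity) has dimensions [L T^-1].
t (time) has dimensions [T].
d (distance) has dimensions [L].

Left side: [L]
Right side: [L^-1 T^2]

The two sides have different dimensions, so the equation is NOT dimensionally consistent.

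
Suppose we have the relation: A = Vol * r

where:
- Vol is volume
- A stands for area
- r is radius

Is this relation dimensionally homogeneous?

No

Vol (volume) has dimensions [L^3].
A (area) has dimensions [L^2].
r (radius) has dimensions [L].

Left side: [L^2]
Right side: [L^4]

The two sides have different dimensions, so the equation is NOT dimensionally consistent.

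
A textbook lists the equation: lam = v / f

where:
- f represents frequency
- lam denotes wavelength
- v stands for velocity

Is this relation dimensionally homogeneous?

Yes

f (frequency) has dimensions [T^-1].
lam (wavelength) has dimensions [L].
v (velocity) has dimensions [L T^-1].

Left side: [L]
Right side: [L]

Both sides have the same dimensions, so the equation is dimensionally consistent.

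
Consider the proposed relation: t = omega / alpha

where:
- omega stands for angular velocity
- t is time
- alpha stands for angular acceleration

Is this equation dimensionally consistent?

Yes

omega (angular velocity) has dimensions [T^-1].
t (time) has dimensions [T].
alpha (angular acceleration) has dimensions [T^-2].

Left side: [T]
Right side: [T]

Both sides have the same dimensions, so the equation is dimensionally consistent.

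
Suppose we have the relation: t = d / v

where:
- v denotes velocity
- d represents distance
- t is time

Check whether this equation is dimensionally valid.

Yes

v (velocity) has dimensions [L T^-1].
d (distance) has dimensions [L].
t (time) has dimensions [T].

Left side: [T]
Right side: [T]

Both sides have the same dimensions, so the equation is dimensionally consistent.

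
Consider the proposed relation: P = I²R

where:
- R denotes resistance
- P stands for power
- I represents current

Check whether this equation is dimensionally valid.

Yes

R (resistance) has dimensions [I^-2 L^2 M T^-3].
P (power) has dimensions [L^2 M T^-3].
I (current) has dimensions [I].

Left side: [L^2 M T^-3]
Right side: [L^2 M T^-3]

Both sides have the same dimensions, so the equation is dimensionally consistent.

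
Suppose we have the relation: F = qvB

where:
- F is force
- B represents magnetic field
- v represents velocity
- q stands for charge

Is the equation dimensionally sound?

Yes

F (force) has dimensions [L M T^-2].
B (magnetic field) has dimensions [I^-1 M T^-2].
v (velocity) has dimensions [L T^-1].
q (charge) has dimensions [I T].

Left side: [L M T^-2]
Right side: [L M T^-2]

Both sides have the same dimensions, so the equation is dimensionally consistent.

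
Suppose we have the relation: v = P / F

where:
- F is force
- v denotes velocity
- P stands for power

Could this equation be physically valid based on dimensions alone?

Yes

F (force) has dimensions [L M T^-2].
v (velocity) has dimensions [L T^-1].
P (power) has dimensions [L^2 M T^-3].

Left side: [L T^-1]
Right side: [L T^-1]

Both sides have the same dimensions, so the equation is dimensionally consistent.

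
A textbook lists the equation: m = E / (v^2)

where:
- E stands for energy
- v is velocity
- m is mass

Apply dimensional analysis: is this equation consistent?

Yes

E (energy) has dimensions [L^2 M T^-2].
v (velocity) has dimensions [L T^-1].
m (mass) has dimensions [M].

Left side: [M]
Right side: [M]

Both sides have the same dimensions, so the equation is dimensionally consistent.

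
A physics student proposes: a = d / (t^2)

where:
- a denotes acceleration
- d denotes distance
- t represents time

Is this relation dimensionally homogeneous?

Yes

a (acceleration) has dimensions [L T^-2].
d (distance) has dimensions [L].
t (time) has dimensions [T].

Left side: [L T^-2]
Right side: [L T^-2]

Both sides have the same dimensions, so the equation is dimensionally consistent.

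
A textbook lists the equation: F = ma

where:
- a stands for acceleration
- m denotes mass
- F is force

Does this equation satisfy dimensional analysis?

Yes

a (acceleration) has dimensions [L T^-2].
m (mass) has dimensions [M].
F (force) has dimensions [L M T^-2].

Left side: [L M T^-2]
Right side: [L M T^-2]

Both sides have the same dimensions, so the equation is dimensionally consistent.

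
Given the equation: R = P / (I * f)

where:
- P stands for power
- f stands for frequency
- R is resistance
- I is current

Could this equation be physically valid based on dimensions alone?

No

P (power) has dimensions [L^2 M T^-3].
f (frequency) has dimensions [T^-1].
R (resistance) has dimensions [I^-2 L^2 M T^-3].
I (current) has dimensions [I].

Left side: [I^-2 L^2 M T^-3]
Right side: [I^-1 L^2 M T^-2]

The two sides have different dimensions, so the equation is NOT dimensionally consistent.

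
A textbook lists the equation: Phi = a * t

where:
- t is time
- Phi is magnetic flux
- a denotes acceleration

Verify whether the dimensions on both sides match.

No

t (time) has dimensions [T].
Phi (magnetic flux) has dimensions [I^-1 L^2 M T^-2].
a (acceleration) has dimensions [L T^-2].

Left side: [I^-1 L^2 M T^-2]
Right side: [L T^-1]

The two sides have different dimensions, so the equation is NOT dimensionally consistent.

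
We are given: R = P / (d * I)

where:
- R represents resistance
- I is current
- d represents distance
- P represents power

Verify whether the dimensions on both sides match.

No

R (resistance) has dimensions [I^-2 L^2 M T^-3].
I (current) has dimensions [I].
d (distance) has dimensions [L].
P (power) has dimensions [L^2 M T^-3].

Left side: [I^-2 L^2 M T^-3]
Right side: [I^-1 L M T^-3]

The two sides have different dimensions, so the equation is NOT dimensionally consistent.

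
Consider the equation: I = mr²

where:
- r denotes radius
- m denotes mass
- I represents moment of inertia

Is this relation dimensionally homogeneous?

Yes

r (radius) has dimensions [L].
m (mass) has dimensions [M].
I (moment of inertia) has dimensions [L^2 M].

Left side: [L^2 M]
Right side: [L^2 M]

Both sides have the same dimensions, so the equation is dimensionally consistent.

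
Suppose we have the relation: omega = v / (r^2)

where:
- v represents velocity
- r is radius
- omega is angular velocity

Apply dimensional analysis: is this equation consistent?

No

v (velocity) has dimensions [L T^-1].
r (radius) has dimensions [L].
omega (angular velocity) has dimensions [T^-1].

Left side: [T^-1]
Right side: [L^-1 T^-1]

The two sides have different dimensions, so the equation is NOT dimensionally consistent.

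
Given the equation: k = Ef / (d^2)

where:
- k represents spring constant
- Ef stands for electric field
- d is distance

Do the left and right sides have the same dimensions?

No

k (spring constant) has dimensions [M T^-2].
Ef (electric field) has dimensions [I^-1 L M T^-3].
d (distance) has dimensions [L].

Left side: [M T^-2]
Right side: [I^-1 L^-1 M T^-3]

The two sides have different dimensions, so the equation is NOT dimensionally consistent.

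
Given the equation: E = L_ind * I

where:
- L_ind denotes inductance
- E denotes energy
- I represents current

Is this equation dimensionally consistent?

No

L_ind (inductance) has dimensions [I^-2 L^2 M T^-2].
E (energy) has dimensions [L^2 M T^-2].
I (current) has dimensions [I].

Left side: [L^2 M T^-2]
Right side: [I^-1 L^2 M T^-2]

The two sides have different dimensions, so the equation is NOT dimensionally consistent.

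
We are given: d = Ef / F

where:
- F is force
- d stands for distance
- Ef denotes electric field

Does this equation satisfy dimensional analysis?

No

F (force) has dimensions [L M T^-2].
d (distance) has dimensions [L].
Ef (electric field) has dimensions [I^-1 L M T^-3].

Left side: [L]
Right side: [I^-1 T^-1]

The two sides have different dimensions, so the equation is NOT dimensionally consistent.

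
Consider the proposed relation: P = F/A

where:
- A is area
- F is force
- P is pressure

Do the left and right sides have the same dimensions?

Yes

A (area) has dimensions [L^2].
F (force) has dimensions [L M T^-2].
P (pressure) has dimensions [L^-1 M T^-2].

Left side: [L^-1 M T^-2]
Right side: [L^-1 M T^-2]

Both sides have the same dimensions, so the equation is dimensionally consistent.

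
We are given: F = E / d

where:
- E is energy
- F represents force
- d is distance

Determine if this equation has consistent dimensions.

Yes

E (energy) has dimensions [L^2 M T^-2].
F (force) has dimensions [L M T^-2].
d (distance) has dimensions [L].

Left side: [L M T^-2]
Right side: [L M T^-2]

Both sides have the same dimensions, so the equation is dimensionally consistent.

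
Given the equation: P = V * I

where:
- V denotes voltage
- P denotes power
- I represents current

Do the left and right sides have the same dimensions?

Yes

V (voltage) has dimensions [I^-1 L^2 M T^-3].
P (power) has dimensions [L^2 M T^-3].
I (current) has dimensions [I].

Left side: [L^2 M T^-3]
Right side: [L^2 M T^-3]

Both sides have the same dimensions, so the equation is dimensionally consistent.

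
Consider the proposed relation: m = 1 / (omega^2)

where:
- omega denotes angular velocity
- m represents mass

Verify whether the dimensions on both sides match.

No

omega (angular velocity) has dimensions [T^-1].
m (mass) has dimensions [M].

Left side: [M]
Right side: [T^2]

The two sides have different dimensions, so the equation is NOT dimensionally consistent.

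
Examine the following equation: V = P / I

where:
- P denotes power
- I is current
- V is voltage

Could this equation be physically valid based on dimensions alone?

Yes

P (power) has dimensions [L^2 M T^-3].
I (current) has dimensions [I].
V (voltage) has dimensions [I^-1 L^2 M T^-3].

Left side: [I^-1 L^2 M T^-3]
Right side: [I^-1 L^2 M T^-3]

Both sides have the same dimensions, so the equation is dimensionally consistent.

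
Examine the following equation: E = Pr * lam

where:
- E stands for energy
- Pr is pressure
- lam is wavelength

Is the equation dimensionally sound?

No

E (energy) has dimensions [L^2 M T^-2].
Pr (pressure) has dimensions [L^-1 M T^-2].
lam (wavelength) has dimensions [L].

Left side: [L^2 M T^-2]
Right side: [M T^-2]

The two sides have different dimensions, so the equation is NOT dimensionally consistent.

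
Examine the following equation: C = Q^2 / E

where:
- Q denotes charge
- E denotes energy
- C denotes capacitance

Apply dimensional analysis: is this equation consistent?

Yes

Q (charge) has dimensions [I T].
E (energy) has dimensions [L^2 M T^-2].
C (capacitance) has dimensions [I^2 L^-2 M^-1 T^4].

Left side: [I^2 L^-2 M^-1 T^4]
Right side: [I^2 L^-2 M^-1 T^4]

Both sides have the same dimensions, so the equation is dimensionally consistent.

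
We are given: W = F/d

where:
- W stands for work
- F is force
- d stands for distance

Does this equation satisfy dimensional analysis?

No

W (work) has dimensions [L^2 M T^-2].
F (force) has dimensions [L M T^-2].
d (distance) has dimensions [L].

Left side: [L^2 M T^-2]
Right side: [M T^-2]

The two sides have different dimensions, so the equation is NOT dimensionally consistent.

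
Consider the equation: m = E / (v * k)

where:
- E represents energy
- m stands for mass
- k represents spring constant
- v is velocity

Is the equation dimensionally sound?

No

E (energy) has dimensions [L^2 M T^-2].
m (mass) has dimensions [M].
k (spring constant) has dimensions [M T^-2].
v (velocity) has dimensions [L T^-1].

Left side: [M]
Right side: [L T]

The two sides have different dimensions, so the equation is NOT dimensionally consistent.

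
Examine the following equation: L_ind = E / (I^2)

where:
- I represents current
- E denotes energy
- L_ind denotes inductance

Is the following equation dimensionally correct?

Yes

I (current) has dimensions [I].
E (energy) has dimensions [L^2 M T^-2].
L_ind (inductance) has dimensions [I^-2 L^2 M T^-2].

Left side: [I^-2 L^2 M T^-2]
Right side: [I^-2 L^2 M T^-2]

Both sides have the same dimensions, so the equation is dimensionally consistent.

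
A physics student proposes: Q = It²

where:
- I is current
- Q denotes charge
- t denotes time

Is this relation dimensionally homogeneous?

No

I (current) has dimensions [I].
Q (charge) has dimensions [I T].
t (time) has dimensions [T].

Left side: [I T]
Right side: [I T^2]

The two sides have different dimensions, so the equation is NOT dimensionally consistent.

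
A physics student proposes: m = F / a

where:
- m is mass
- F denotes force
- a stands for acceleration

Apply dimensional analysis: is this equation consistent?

Yes

m (mass) has dimensions [M].
F (force) has dimensions [L M T^-2].
a (acceleration) has dimensions [L T^-2].

Left side: [M]
Right side: [M]

Both sides have the same dimensions, so the equation is dimensionally consistent.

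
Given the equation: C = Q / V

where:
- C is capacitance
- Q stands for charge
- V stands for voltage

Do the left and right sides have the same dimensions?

Yes

C (capacitance) has dimensions [I^2 L^-2 M^-1 T^4].
Q (charge) has dimensions [I T].
V (voltage) has dimensions [I^-1 L^2 M T^-3].

Left side: [I^2 L^-2 M^-1 T^4]
Right side: [I^2 L^-2 M^-1 T^4]

Both sides have the same dimensions, so the equation is dimensionally consistent.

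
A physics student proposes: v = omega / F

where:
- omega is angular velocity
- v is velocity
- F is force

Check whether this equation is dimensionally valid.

No

omega (angular velocity) has dimensions [T^-1].
v (velocity) has dimensions [L T^-1].
F (force) has dimensions [L M T^-2].

Left side: [L T^-1]
Right side: [L^-1 M^-1 T]

The two sides have different dimensions, so the equation is NOT dimensionally consistent.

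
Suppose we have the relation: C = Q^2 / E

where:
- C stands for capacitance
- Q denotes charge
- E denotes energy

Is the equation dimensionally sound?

Yes

C (capacitance) has dimensions [I^2 L^-2 M^-1 T^4].
Q (charge) has dimensions [I T].
E (energy) has dimensions [L^2 M T^-2].

Left side: [I^2 L^-2 M^-1 T^4]
Right side: [I^2 L^-2 M^-1 T^4]

Both sides have the same dimensions, so the equation is dimensionally consistent.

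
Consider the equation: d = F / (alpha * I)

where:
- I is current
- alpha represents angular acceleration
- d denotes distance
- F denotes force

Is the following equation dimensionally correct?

No

I (current) has dimensions [I].
alpha (angular acceleration) has dimensions [T^-2].
d (distance) has dimensions [L].
F (force) has dimensions [L M T^-2].

Left side: [L]
Right side: [I^-1 L M]

The two sides have different dimensions, so the equation is NOT dimensionally consistent.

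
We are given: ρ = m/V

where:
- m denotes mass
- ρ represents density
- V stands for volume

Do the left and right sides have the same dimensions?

Yes

m (mass) has dimensions [M].
ρ (density) has dimensions [L^-3 M].
V (volume) has dimensions [L^3].

Left side: [L^-3 M]
Right side: [L^-3 M]

Both sides have the same dimensions, so the equation is dimensionally consistent.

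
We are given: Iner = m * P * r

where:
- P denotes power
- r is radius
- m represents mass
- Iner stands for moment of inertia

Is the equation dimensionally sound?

No

P (power) has dimensions [L^2 M T^-3].
r (radius) has dimensions [L].
m (mass) has dimensions [M].
Iner (moment of inertia) has dimensions [L^2 M].

Left side: [L^2 M]
Right side: [L^3 M^2 T^-3]

The two sides have different dimensions, so the equation is NOT dimensionally consistent.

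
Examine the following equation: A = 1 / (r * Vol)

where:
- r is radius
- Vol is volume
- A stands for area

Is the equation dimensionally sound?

No

r (radius) has dimensions [L].
Vol (volume) has dimensions [L^3].
A (area) has dimensions [L^2].

Left side: [L^2]
Right side: [L^-4]

The two sides have different dimensions, so the equation is NOT dimensionally consistent.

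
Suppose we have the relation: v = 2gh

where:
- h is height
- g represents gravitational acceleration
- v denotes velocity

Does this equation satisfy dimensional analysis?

No

h (height) has dimensions [L].
g (gravitational acceleration) has dimensions [L T^-2].
v (velocity) has dimensions [L T^-1].

Left side: [L T^-1]
Right side: [L^2 T^-2]

The two sides have different dimensions, so the equation is NOT dimensionally consistent.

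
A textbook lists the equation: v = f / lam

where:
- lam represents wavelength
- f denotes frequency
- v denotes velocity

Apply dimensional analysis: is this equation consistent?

No

lam (wavelength) has dimensions [L].
f (frequency) has dimensions [T^-1].
v (velocity) has dimensions [L T^-1].

Left side: [L T^-1]
Right side: [L^-1 T^-1]

The two sides have different dimensions, so the equation is NOT dimensionally consistent.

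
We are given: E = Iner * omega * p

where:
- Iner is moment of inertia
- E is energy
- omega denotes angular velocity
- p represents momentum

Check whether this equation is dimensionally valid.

No

Iner (moment of inertia) has dimensions [L^2 M].
E (energy) has dimensions [L^2 M T^-2].
omega (angular velocity) has dimensions [T^-1].
p (momentum) has dimensions [L M T^-1].

Left side: [L^2 M T^-2]
Right side: [L^3 M^2 T^-2]

The two sides have different dimensions, so the equation is NOT dimensionally consistent.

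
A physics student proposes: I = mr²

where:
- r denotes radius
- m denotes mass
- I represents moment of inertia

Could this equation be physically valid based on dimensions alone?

Yes

r (radius) has dimensions [L].
m (mass) has dimensions [M].
I (moment of inertia) has dimensions [L^2 M].

Left side: [L^2 M]
Right side: [L^2 M]

Both sides have the same dimensions, so the equation is dimensionally consistent.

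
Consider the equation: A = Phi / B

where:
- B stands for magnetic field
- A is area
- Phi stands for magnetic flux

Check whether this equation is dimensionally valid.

Yes

B (magnetic field) has dimensions [I^-1 M T^-2].
A (area) has dimensions [L^2].
Phi (magnetic flux) has dimensions [I^-1 L^2 M T^-2].

Left side: [L^2]
Right side: [L^2]

Both sides have the same dimensions, so the equation is dimensionally consistent.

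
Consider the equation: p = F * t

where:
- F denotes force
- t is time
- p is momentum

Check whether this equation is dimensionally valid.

Yes

F (force) has dimensions [L M T^-2].
t (time) has dimensions [T].
p (momentum) has dimensions [L M T^-1].

Left side: [L M T^-1]
Right side: [L M T^-1]

Both sides have the same dimensions, so the equation is dimensionally consistent.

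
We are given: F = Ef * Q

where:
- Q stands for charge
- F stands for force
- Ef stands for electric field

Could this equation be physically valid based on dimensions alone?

Yes

Q (charge) has dimensions [I T].
F (force) has dimensions [L M T^-2].
Ef (electric field) has dimensions [I^-1 L M T^-3].

Left side: [L M T^-2]
Right side: [L M T^-2]

Both sides have the same dimensions, so the equation is dimensionally consistent.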